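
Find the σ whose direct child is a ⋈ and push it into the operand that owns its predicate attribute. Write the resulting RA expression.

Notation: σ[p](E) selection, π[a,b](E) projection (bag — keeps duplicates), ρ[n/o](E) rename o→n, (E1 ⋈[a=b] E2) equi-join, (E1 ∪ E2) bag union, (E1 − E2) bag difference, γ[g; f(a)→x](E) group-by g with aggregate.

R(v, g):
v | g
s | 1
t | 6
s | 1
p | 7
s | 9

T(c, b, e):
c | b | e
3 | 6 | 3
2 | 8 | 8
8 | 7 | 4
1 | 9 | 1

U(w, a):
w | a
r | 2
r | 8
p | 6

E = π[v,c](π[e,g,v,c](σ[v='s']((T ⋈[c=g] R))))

σ filters on v, owned by the right side.
E' = π[v,c](π[e,g,v,c]((T ⋈[c=g] σ[v='s'](R))))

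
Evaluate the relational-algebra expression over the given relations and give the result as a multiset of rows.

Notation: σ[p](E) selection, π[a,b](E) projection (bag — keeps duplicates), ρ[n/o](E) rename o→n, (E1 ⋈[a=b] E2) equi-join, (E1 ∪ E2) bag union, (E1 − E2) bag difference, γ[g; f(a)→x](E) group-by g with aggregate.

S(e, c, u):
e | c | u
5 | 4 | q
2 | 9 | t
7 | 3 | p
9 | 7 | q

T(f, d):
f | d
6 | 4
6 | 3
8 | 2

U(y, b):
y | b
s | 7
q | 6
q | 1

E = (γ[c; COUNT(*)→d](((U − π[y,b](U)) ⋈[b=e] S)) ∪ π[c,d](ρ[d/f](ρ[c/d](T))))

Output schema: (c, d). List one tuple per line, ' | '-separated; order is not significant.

Per-node cardinality:
  U → 3
  U → 3
  π[y,b](U) → 3
  (U − π[y,b](U)) → 0
  S → 4
  ((U − π[y,b](U)) ⋈[b=e] S) → 0
  γ[c; COUNT(*)→d](((U − π[y,b](U)) ⋈[b=e] S)) → 0
  T → 3
  ρ[c/d](T) → 3
  ρ[d/f](ρ[c/d](T)) → 3
  π[c,d](ρ[d/f](ρ[c/d](T))) → 3
  (γ[c; COUNT(*)→d](((U − π[y,b](U)) ⋈[b=e] S)) ∪ π[c,d](ρ[d/f](ρ[c/d](T)))) → 3

== RESULT ==
c | d
2 | 8
3 | 6
4 | 6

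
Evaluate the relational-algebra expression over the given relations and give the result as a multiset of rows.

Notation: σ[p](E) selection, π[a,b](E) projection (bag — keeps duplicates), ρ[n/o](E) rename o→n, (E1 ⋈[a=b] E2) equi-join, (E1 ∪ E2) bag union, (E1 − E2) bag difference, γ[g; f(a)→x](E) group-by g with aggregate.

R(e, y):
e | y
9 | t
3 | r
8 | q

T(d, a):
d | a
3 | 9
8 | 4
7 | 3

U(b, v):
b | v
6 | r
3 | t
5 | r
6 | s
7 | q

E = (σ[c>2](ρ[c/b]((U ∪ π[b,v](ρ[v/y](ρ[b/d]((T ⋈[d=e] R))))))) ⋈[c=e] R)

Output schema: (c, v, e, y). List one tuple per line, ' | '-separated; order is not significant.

Subexpression sizes:
  U → 5
  T → 3
  R → 3
  (T ⋈[d=e] R) → 2
  ρ[b/d]((T ⋈[d=e] R)) → 2
  ρ[v/y](ρ[b/d]((T ⋈[d=e] R))) → 2
  π[b,v](ρ[v/y](ρ[b/d]((T ⋈[d=e] R)))) → 2
  (U ∪ π[b,v](ρ[v/y](ρ[b/d]((T ⋈[d=e] R))))) → 7
  ρ[c/b]((U ∪ π[b,v](ρ[v/y](ρ[b/d]((T ⋈[d=e] R)))))) → 7
  σ[c>2](ρ[c/b]((U ∪ π[b,v](ρ[v/y](ρ[b/d]((T ⋈[d=e] R))))))) → 7
  R → 3
  (σ[c>2](ρ[c/b]((U ∪ π[b,v](ρ[v/y](ρ[b/d]((T ⋈[d=e] R))))))) ⋈[c=e] R) → 3

== RESULT ==
c | v | e | y
3 | r | 3 | r
3 | t | 3 | r
8 | q | 8 | q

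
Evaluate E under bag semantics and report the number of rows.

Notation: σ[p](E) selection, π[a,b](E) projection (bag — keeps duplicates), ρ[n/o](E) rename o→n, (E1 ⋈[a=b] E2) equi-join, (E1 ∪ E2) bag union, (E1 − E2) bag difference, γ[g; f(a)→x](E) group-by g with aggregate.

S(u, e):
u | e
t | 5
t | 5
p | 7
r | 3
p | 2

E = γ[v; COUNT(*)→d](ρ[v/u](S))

Row counts bottom-up:
  S → 5
  ρ[v/u](S) → 5
  γ[v; COUNT(*)→d](ρ[v/u](S)) → 3

|E| = 3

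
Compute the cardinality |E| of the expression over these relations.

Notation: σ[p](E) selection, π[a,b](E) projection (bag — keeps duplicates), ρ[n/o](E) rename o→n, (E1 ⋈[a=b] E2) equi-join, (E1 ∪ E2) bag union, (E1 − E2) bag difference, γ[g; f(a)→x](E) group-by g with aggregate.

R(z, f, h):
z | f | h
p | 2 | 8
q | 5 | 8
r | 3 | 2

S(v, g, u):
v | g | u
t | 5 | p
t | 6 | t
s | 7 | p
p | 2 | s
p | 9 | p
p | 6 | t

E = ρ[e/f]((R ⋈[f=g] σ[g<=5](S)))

Stepwise |·|:
  R → 3
  S → 6
  σ[g<=5](S) → 2
  (R ⋈[f=g] σ[g<=5](S)) → 2
  ρ[e/f]((R ⋈[f=g] σ[g<=5](S))) → 2

|E| = 2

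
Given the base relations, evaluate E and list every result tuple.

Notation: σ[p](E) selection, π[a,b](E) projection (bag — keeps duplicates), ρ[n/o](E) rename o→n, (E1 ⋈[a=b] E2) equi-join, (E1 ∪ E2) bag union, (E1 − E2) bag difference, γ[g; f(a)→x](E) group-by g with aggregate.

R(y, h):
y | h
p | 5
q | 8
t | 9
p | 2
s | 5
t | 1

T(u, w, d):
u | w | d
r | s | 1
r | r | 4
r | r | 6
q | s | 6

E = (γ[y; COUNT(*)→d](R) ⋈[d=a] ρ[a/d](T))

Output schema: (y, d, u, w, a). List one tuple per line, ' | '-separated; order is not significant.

Stepwise |·|:
  R → 6
  γ[y; COUNT(*)→d](R) → 4
  T → 4
  ρ[a/d](T) → 4
  (γ[y; COUNT(*)→d](R) ⋈[d=a] ρ[a/d](T)) → 2

== RESULT ==
y | d | u | w | a
q | 1 | r | s | 1
s | 1 | r | s | 1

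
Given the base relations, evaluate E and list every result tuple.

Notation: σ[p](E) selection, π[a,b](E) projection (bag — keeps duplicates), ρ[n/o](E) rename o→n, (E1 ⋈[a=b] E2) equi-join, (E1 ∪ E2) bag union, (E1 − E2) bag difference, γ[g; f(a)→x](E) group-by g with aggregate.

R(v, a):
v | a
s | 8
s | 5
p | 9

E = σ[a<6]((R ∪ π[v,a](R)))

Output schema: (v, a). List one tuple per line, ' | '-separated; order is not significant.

Row counts bottom-up:
  R → 3
  R → 3
  π[v,a](R) → 3
  (R ∪ π[v,a](R)) → 6
  σ[a<6]((R ∪ π[v,a](R))) → 2

== RESULT ==
v | a
s | 5
s | 5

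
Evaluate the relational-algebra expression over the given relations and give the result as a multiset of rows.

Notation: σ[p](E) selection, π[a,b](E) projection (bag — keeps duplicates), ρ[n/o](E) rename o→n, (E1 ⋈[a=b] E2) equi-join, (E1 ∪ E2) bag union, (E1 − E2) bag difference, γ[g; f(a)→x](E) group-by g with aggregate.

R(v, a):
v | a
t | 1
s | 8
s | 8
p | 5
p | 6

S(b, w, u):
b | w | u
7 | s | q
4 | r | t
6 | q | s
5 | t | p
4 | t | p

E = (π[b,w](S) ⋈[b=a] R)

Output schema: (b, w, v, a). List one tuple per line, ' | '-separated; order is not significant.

Per-node cardinality:
  S → 5
  π[b,w](S) → 5
  R → 5
  (π[b,w](S) ⋈[b=a] R) → 2

== RESULT ==
b | w | v | a
5 | t | p | 5
6 | q | p | 6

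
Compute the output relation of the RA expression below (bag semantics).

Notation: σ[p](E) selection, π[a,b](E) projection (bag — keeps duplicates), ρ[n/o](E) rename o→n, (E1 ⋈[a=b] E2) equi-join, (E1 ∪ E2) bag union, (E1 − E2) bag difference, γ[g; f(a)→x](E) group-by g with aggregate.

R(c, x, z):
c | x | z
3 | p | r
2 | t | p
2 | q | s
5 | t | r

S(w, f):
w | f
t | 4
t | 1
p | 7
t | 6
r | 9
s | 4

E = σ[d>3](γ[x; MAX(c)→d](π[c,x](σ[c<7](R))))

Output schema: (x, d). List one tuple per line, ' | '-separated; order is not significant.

Row counts bottom-up:
  R → 4
  σ[c<7](R) → 4
  π[c,x](σ[c<7](R)) → 4
  γ[x; MAX(c)→d](π[c,x](σ[c<7](R))) → 3
  σ[d>3](γ[x; MAX(c)→d](π[c,x](σ[c<7](R)))) → 1

== RESULT ==
x | d
t | 5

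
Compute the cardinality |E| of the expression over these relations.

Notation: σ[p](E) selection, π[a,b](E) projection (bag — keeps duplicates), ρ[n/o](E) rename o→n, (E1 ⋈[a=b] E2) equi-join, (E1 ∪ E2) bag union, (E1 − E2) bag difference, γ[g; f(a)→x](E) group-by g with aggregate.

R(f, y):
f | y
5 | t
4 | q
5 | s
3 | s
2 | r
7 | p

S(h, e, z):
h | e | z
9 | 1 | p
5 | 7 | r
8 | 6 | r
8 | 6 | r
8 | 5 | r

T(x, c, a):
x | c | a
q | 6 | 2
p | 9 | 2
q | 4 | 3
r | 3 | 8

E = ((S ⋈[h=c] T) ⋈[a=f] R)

Per-node cardinality:
  S → 5
  T → 4
  (S ⋈[h=c] T) → 1
  R → 6
  ((S ⋈[h=c] T) ⋈[a=f] R) → 1

|E| = 1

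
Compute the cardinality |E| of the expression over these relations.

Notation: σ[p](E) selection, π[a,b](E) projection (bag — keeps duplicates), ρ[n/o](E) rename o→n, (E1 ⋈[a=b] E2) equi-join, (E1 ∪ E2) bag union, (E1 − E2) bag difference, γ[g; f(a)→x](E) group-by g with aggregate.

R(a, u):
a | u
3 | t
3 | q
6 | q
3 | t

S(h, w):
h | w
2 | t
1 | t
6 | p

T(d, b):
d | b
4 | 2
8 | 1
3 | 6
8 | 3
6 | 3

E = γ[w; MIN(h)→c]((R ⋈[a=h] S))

Row counts bottom-up:
  R → 4
  S → 3
  (R ⋈[a=h] S) → 1
  γ[w; MIN(h)→c]((R ⋈[a=h] S)) → 1

|E| = 1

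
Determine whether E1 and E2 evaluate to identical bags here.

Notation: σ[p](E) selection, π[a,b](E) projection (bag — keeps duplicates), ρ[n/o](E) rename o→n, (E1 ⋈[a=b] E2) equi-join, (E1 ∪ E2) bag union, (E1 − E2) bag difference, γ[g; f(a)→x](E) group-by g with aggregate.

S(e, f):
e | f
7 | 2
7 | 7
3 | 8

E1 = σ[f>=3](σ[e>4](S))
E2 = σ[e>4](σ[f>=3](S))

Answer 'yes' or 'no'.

E1 stepwise |·|:
  S → 3
  σ[e>4](S) → 2
  σ[f>=3](σ[e>4](S)) → 1
E2 stepwise |·|:
  S → 3
  σ[f>=3](S) → 2
  σ[e>4](σ[f>=3](S)) → 1

E1 and E2 produce the same multiset:
e | f
7 | 7

yes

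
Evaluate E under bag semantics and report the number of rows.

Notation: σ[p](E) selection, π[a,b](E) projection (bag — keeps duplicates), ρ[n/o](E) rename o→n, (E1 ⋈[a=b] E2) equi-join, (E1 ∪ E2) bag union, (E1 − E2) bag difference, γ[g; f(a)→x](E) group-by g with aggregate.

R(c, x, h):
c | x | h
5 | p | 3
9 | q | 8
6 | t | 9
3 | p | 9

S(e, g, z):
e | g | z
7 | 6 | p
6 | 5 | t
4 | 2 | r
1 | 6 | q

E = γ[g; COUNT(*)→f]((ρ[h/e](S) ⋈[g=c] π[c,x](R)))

Per-node cardinality:
  S → 4
  ρ[h/e](S) → 4
  R → 4
  π[c,x](R) → 4
  (ρ[h/e](S) ⋈[g=c] π[c,x](R)) → 3
  γ[g; COUNT(*)→f]((ρ[h/e](S) ⋈[g=c] π[c,x](R))) → 2

|E| = 2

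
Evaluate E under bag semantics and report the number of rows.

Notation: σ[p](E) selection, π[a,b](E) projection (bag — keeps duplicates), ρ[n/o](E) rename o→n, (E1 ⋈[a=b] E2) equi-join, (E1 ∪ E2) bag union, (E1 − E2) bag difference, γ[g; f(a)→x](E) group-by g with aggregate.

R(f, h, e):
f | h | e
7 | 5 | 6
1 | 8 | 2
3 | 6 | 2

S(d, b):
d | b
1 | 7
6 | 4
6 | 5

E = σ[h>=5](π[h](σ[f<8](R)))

Per-node cardinality:
  R → 3
  σ[f<8](R) → 3
  π[h](σ[f<8](R)) → 3
  σ[h>=5](π[h](σ[f<8](R))) → 3

|E| = 3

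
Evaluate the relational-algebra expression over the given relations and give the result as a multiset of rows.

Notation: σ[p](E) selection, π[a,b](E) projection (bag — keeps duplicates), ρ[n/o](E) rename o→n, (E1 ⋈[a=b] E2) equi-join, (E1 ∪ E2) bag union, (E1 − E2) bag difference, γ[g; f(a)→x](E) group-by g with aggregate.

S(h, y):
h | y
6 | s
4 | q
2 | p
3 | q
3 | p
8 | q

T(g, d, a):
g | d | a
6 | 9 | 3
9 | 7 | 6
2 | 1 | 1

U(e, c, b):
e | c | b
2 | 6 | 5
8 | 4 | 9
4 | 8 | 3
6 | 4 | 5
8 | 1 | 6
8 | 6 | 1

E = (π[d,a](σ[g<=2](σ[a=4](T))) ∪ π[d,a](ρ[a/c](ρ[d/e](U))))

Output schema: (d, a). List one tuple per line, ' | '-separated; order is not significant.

Subexpression sizes:
  T → 3
  σ[a=4](T) → 0
  σ[g<=2](σ[a=4](T)) → 0
  π[d,a](σ[g<=2](σ[a=4](T))) → 0
  U → 6
  ρ[d/e](U) → 6
  ρ[a/c](ρ[d/e](U)) → 6
  π[d,a](ρ[a/c](ρ[d/e](U))) → 6
  (π[d,a](σ[g<=2](σ[a=4](T))) ∪ π[d,a](ρ[a/c](ρ[d/e](U)))) → 6

== RESULT ==
d | a
2 | 6
4 | 8
6 | 4
8 | 1
8 | 4
8 | 6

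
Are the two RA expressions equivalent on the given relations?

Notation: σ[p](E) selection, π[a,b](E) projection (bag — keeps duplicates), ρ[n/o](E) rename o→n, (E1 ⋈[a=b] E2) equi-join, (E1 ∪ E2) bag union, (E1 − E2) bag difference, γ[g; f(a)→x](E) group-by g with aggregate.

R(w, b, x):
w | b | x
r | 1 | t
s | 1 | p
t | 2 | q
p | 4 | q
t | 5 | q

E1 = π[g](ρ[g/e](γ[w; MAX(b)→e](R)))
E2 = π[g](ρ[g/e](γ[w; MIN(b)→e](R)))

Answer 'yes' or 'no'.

E1 stepwise |·|:
  R → 5
  γ[w; MAX(b)→e](R) → 4
  ρ[g/e](γ[w; MAX(b)→e](R)) → 4
  π[g](ρ[g/e](γ[w; MAX(b)→e](R))) → 4
E2 stepwise |·|:
  R → 5
  γ[w; MIN(b)→e](R) → 4
  ρ[g/e](γ[w; MIN(b)→e](R)) → 4
  π[g](ρ[g/e](γ[w; MIN(b)→e](R))) → 4

E1 result:
g
1
1
4
5
E2 result:
g
1
1
2
4
Witness: (2,) appears 0× in E1 but 1× in E2.

no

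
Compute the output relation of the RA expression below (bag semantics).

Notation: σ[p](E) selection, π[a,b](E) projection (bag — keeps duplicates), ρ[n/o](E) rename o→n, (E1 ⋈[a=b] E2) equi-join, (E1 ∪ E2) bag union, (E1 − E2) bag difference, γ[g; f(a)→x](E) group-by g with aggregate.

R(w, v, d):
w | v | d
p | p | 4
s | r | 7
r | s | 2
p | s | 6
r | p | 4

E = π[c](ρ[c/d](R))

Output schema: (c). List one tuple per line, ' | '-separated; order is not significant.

Subexpression sizes:
  R → 5
  ρ[c/d](R) → 5
  π[c](ρ[c/d](R)) → 5

== RESULT ==
c
2
4
4
6
7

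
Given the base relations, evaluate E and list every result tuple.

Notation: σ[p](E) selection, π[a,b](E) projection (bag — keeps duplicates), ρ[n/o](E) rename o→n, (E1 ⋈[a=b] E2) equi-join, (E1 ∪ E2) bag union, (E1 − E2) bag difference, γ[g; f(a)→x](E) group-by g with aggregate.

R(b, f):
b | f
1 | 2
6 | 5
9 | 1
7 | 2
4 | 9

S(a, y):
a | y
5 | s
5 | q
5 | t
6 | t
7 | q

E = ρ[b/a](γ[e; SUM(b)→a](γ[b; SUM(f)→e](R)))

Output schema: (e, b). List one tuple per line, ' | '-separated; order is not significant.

Stepwise |·|:
  R → 5
  γ[b; SUM(f)→e](R) → 5
  γ[e; SUM(b)→a](γ[b; SUM(f)→e](R)) → 4
  ρ[b/a](γ[e; SUM(b)→a](γ[b; SUM(f)→e](R))) → 4

== RESULT ==
e | b
1 | 9
2 | 8
5 | 6
9 | 4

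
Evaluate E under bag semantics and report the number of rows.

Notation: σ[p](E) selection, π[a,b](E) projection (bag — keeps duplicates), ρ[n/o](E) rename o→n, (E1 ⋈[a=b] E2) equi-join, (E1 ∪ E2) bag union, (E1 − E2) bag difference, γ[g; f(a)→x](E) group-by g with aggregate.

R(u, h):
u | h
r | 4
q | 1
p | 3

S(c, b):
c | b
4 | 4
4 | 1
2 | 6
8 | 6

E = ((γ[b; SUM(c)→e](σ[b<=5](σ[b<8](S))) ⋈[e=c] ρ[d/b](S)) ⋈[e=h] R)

Row counts bottom-up:
  S → 4
  σ[b<8](S) → 4
  σ[b<=5](σ[b<8](S)) → 2
  γ[b; SUM(c)→e](σ[b<=5](σ[b<8](S))) → 2
  S → 4
  ρ[d/b](S) → 4
  (γ[b; SUM(c)→e](σ[b<=5](σ[b<8](S))) ⋈[e=c] ρ[d/b](S)) → 4
  R → 3
  ((γ[b; SUM(c)→e](σ[b<=5](σ[b<8](S))) ⋈[e=c] ρ[d/b](S)) ⋈[e=h] R) → 4

|E| = 4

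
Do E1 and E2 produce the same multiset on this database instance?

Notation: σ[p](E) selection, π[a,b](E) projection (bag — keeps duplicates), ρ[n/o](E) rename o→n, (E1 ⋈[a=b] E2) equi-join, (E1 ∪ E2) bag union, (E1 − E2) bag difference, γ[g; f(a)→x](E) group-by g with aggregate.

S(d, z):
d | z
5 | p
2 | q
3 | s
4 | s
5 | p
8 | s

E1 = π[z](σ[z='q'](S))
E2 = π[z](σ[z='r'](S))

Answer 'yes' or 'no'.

E1 per-node cardinality:
  S → 6
  σ[z='q'](S) → 1
  π[z](σ[z='q'](S)) → 1
E2 per-node cardinality:
  S → 6
  σ[z='r'](S) → 0
  π[z](σ[z='r'](S)) → 0

E1 result:
z
q
E2 result:
z
(0 rows)
Witness: ('q',) appears 1× in E1 but 0× in E2.

no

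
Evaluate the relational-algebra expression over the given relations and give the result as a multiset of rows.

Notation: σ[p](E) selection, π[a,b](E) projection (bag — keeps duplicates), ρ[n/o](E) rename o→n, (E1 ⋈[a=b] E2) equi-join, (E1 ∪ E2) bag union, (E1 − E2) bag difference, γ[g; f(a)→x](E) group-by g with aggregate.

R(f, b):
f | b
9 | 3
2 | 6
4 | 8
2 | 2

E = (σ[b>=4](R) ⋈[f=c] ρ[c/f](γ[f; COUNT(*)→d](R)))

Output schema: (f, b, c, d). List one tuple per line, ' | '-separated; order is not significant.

Stepwise |·|:
  R → 4
  σ[b>=4](R) → 2
  R → 4
  γ[f; COUNT(*)→d](R) → 3
  ρ[c/f](γ[f; COUNT(*)→d](R)) → 3
  (σ[b>=4](R) ⋈[f=c] ρ[c/f](γ[f; COUNT(*)→d](R))) → 2

== RESULT ==
f | b | c | d
2 | 6 | 2 | 2
4 | 8 | 4 | 1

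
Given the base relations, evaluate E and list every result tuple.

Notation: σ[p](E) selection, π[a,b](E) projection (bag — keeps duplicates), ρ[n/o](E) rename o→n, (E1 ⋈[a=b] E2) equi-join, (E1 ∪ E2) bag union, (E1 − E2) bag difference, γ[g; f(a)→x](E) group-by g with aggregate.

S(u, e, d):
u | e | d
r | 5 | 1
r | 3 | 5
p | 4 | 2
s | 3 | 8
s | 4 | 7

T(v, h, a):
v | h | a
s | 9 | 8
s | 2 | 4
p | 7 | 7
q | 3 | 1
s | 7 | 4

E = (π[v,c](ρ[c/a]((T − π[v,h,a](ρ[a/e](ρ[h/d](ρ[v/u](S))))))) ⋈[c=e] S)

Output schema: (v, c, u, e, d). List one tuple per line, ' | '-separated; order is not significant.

Per-node cardinality:
  T → 5
  S → 5
  ρ[v/u](S) → 5
  ρ[h/d](ρ[v/u](S)) → 5
  ρ[a/e](ρ[h/d](ρ[v/u](S))) → 5
  π[v,h,a](ρ[a/e](ρ[h/d](ρ[v/u](S)))) → 5
  (T − π[v,h,a](ρ[a/e](ρ[h/d](ρ[v/u](S))))) → 4
  ρ[c/a]((T − π[v,h,a](ρ[a/e](ρ[h/d](ρ[v/u](S)))))) → 4
  π[v,c](ρ[c/a]((T − π[v,h,a](ρ[a/e](ρ[h/d](ρ[v/u](S))))))) → 4
  S → 5
  (π[v,c](ρ[c/a]((T − π[v,h,a](ρ[a/e](ρ[h/d](ρ[v/u](S))))))) ⋈[c=e] S) → 2

== RESULT ==
v | c | u | e | d
s | 4 | p | 4 | 2
s | 4 | s | 4 | 7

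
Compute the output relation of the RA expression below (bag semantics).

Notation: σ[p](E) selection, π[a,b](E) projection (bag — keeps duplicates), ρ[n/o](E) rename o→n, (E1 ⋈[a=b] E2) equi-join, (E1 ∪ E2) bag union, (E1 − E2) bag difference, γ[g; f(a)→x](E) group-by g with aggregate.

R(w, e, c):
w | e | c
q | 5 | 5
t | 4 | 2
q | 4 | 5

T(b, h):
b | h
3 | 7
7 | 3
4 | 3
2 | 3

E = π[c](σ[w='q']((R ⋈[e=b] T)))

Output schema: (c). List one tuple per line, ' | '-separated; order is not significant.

Per-node cardinality:
  R → 3
  T → 4
  (R ⋈[e=b] T) → 2
  σ[w='q']((R ⋈[e=b] T)) → 1
  π[c](σ[w='q']((R ⋈[e=b] T))) → 1

== RESULT ==
c
5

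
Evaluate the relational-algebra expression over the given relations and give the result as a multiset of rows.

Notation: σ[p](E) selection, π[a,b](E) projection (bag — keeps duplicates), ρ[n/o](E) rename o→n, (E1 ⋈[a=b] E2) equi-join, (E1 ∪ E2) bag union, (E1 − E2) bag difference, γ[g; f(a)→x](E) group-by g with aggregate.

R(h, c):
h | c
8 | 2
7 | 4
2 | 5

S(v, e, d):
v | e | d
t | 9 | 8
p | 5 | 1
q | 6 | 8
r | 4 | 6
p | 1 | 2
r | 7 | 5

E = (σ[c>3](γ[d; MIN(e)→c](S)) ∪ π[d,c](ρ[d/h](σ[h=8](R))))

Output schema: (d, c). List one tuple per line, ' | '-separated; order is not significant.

Row counts bottom-up:
  S → 6
  γ[d; MIN(e)→c](S) → 5
  σ[c>3](γ[d; MIN(e)→c](S)) → 4
  R → 3
  σ[h=8](R) → 1
  ρ[d/h](σ[h=8](R)) → 1
  π[d,c](ρ[d/h](σ[h=8](R))) → 1
  (σ[c>3](γ[d; MIN(e)→c](S)) ∪ π[d,c](ρ[d/h](σ[h=8](R)))) → 5

== RESULT ==
d | c
1 | 5
5 | 7
6 | 4
8 | 2
8 | 6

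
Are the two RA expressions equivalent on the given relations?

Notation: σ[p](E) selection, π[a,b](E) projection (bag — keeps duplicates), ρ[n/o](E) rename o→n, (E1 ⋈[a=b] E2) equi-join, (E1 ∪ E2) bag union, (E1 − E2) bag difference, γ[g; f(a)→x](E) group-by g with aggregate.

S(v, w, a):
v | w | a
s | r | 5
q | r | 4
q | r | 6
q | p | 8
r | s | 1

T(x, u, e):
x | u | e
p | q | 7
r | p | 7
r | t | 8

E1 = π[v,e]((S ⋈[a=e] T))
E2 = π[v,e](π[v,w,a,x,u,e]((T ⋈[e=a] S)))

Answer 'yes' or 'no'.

E1 row counts bottom-up:
  S → 5
  T → 3
  (S ⋈[a=e] T) → 1
  π[v,e]((S ⋈[a=e] T)) → 1
E2 row counts bottom-up:
  T → 3
  S → 5
  (T ⋈[e=a] S) → 1
  π[v,w,a,x,u,e]((T ⋈[e=a] S)) → 1
  π[v,e](π[v,w,a,x,u,e]((T ⋈[e=a] S))) → 1

E1 and E2 produce the same multiset:
v | e
q | 8

yes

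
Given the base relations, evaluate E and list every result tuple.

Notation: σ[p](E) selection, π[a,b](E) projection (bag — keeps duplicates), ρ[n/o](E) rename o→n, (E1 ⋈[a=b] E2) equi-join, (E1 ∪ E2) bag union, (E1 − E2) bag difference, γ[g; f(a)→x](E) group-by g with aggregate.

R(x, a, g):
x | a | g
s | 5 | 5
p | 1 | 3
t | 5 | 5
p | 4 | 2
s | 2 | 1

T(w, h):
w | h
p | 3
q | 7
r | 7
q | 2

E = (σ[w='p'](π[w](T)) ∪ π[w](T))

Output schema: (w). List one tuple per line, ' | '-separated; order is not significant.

Subexpression sizes:
  T → 4
  π[w](T) → 4
  σ[w='p'](π[w](T)) → 1
  T → 4
  π[w](T) → 4
  (σ[w='p'](π[w](T)) ∪ π[w](T)) → 5

== RESULT ==
w
p
p
q
q
r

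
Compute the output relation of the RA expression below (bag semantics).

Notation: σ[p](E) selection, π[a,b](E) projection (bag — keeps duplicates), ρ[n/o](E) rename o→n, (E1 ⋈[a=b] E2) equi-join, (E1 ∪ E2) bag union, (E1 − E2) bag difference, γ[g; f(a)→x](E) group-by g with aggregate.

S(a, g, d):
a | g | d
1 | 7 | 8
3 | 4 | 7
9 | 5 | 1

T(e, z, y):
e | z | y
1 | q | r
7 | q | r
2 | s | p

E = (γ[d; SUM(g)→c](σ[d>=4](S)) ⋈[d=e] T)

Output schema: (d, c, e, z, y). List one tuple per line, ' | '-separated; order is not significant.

Subexpression sizes:
  S → 3
  σ[d>=4](S) → 2
  γ[d; SUM(g)→c](σ[d>=4](S)) → 2
  T → 3
  (γ[d; SUM(g)→c](σ[d>=4](S)) ⋈[d=e] T) → 1

== RESULT ==
d | c | e | z | y
7 | 4 | 7 | q | r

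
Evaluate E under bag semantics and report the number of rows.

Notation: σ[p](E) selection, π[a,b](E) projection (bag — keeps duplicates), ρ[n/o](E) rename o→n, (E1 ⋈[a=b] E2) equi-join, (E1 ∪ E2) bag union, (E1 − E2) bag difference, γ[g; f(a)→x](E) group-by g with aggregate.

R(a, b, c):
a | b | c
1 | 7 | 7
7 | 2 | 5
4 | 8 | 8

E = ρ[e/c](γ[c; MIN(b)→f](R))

Stepwise |·|:
  R → 3
  γ[c; MIN(b)→f](R) → 3
  ρ[e/c](γ[c; MIN(b)→f](R)) → 3

|E| = 3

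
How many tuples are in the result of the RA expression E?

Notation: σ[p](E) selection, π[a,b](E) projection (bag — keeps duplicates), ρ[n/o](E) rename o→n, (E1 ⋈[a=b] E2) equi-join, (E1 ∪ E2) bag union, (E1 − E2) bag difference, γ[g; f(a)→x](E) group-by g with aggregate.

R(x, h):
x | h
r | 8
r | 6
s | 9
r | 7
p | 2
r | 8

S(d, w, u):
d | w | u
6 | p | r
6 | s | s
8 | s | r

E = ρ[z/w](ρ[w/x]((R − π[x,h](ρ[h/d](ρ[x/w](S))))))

Subexpression sizes:
  R → 6
  S → 3
  ρ[x/w](S) → 3
  ρ[h/d](ρ[x/w](S)) → 3
  π[x,h](ρ[h/d](ρ[x/w](S))) → 3
  (R − π[x,h](ρ[h/d](ρ[x/w](S)))) → 6
  ρ[w/x]((R − π[x,h](ρ[h/d](ρ[x/w](S))))) → 6
  ρ[z/w](ρ[w/x]((R − π[x,h](ρ[h/d](ρ[x/w](S)))))) → 6

|E| = 6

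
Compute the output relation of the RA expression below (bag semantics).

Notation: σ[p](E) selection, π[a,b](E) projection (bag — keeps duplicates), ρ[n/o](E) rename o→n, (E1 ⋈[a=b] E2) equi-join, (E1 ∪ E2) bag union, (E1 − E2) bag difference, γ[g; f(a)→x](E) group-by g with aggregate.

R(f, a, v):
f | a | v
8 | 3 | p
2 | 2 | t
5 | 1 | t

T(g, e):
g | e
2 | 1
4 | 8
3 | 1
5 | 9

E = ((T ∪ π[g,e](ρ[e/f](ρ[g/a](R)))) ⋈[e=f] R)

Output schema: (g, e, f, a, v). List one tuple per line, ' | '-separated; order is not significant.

Stepwise |·|:
  T → 4
  R → 3
  ρ[g/a](R) → 3
  ρ[e/f](ρ[g/a](R)) → 3
  π[g,e](ρ[e/f](ρ[g/a](R))) → 3
  (T ∪ π[g,e](ρ[e/f](ρ[g/a](R)))) → 7
  R → 3
  ((T ∪ π[g,e](ρ[e/f](ρ[g/a](R)))) ⋈[e=f] R) → 4

== RESULT ==
g | e | f | a | v
1 | 5 | 5 | 1 | t
2 | 2 | 2 | 2 | t
3 | 8 | 8 | 3 | p
4 | 8 | 8 | 3 | p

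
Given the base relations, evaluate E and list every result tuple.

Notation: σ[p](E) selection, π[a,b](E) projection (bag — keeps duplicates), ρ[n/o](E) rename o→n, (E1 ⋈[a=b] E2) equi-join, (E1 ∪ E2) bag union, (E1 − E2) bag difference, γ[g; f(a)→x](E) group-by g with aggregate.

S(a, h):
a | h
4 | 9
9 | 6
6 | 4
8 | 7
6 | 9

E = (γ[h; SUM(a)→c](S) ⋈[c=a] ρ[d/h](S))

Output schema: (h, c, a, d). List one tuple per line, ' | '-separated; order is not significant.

Row counts bottom-up:
  S → 5
  γ[h; SUM(a)→c](S) → 4
  S → 5
  ρ[d/h](S) → 5
  (γ[h; SUM(a)→c](S) ⋈[c=a] ρ[d/h](S)) → 4

== RESULT ==
h | c | a | d
4 | 6 | 6 | 4
4 | 6 | 6 | 9
6 | 9 | 9 | 6
7 | 8 | 8 | 7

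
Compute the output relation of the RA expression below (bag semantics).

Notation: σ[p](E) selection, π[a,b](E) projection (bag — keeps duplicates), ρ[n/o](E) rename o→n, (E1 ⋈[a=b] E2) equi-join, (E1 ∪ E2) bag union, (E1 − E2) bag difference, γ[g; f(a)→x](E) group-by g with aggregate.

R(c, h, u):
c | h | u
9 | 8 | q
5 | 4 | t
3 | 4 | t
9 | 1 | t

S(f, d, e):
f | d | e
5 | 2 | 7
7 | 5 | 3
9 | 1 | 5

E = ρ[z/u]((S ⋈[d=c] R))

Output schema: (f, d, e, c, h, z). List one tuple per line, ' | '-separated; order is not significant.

Stepwise |·|:
  S → 3
  R → 4
  (S ⋈[d=c] R) → 1
  ρ[z/u]((S ⋈[d=c] R)) → 1

== RESULT ==
f | d | e | c | h | z
7 | 5 | 3 | 5 | 4 | t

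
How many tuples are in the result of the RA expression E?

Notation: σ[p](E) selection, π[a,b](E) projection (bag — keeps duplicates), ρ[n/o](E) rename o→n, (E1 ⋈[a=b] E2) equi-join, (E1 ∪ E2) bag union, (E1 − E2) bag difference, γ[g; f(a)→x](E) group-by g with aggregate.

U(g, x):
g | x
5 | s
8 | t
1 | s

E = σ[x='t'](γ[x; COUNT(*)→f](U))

Stepwise |·|:
  U → 3
  γ[x; COUNT(*)→f](U) → 2
  σ[x='t'](γ[x; COUNT(*)→f](U)) → 1

|E| = 1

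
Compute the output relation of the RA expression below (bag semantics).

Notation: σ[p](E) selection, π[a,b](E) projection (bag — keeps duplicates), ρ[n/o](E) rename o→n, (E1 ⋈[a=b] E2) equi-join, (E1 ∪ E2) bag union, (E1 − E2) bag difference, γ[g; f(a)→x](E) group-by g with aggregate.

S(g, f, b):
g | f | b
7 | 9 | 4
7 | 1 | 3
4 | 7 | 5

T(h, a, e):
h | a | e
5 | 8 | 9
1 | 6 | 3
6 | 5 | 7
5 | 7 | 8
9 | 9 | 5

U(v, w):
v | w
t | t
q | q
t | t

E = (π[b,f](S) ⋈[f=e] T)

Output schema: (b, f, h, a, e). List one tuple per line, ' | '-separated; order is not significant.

Row counts bottom-up:
  S → 3
  π[b,f](S) → 3
  T → 5
  (π[b,f](S) ⋈[f=e] T) → 2

== RESULT ==
b | f | h | a | e
4 | 9 | 5 | 8 | 9
5 | 7 | 6 | 5 | 7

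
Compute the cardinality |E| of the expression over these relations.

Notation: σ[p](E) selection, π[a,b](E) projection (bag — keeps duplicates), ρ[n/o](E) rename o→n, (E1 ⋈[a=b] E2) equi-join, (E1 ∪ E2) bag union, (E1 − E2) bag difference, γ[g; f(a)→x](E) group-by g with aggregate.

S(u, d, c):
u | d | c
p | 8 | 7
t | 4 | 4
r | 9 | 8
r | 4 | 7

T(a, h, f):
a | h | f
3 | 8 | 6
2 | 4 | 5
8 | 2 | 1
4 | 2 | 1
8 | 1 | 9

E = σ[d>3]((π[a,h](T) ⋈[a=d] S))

Stepwise |·|:
  T → 5
  π[a,h](T) → 5
  S → 4
  (π[a,h](T) ⋈[a=d] S) → 4
  σ[d>3]((π[a,h](T) ⋈[a=d] S)) → 4

|E| = 4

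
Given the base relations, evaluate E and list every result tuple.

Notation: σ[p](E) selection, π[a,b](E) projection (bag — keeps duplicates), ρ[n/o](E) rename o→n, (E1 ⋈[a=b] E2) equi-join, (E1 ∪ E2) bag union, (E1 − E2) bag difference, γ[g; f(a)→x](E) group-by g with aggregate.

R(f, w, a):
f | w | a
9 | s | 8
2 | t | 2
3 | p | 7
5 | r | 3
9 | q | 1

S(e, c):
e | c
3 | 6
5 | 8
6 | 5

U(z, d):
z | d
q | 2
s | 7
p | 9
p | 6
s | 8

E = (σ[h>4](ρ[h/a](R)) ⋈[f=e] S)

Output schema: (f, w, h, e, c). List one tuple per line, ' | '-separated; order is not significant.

Per-node cardinality:
  R → 5
  ρ[h/a](R) → 5
  σ[h>4](ρ[h/a](R)) → 2
  S → 3
  (σ[h>4](ρ[h/a](R)) ⋈[f=e] S) → 1

== RESULT ==
f | w | h | e | c
3 | p | 7 | 3 | 6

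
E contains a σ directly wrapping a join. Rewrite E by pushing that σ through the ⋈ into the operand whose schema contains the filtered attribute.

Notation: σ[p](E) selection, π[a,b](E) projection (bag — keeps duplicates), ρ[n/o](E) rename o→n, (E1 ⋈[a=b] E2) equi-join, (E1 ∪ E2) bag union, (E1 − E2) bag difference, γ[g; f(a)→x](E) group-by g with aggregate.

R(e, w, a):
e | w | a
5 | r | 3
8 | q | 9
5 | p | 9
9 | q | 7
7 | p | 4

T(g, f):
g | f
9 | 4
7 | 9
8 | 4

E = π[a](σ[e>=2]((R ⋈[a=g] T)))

σ filters on e, owned by the left side.
E' = π[a]((σ[e>=2](R) ⋈[a=g] T))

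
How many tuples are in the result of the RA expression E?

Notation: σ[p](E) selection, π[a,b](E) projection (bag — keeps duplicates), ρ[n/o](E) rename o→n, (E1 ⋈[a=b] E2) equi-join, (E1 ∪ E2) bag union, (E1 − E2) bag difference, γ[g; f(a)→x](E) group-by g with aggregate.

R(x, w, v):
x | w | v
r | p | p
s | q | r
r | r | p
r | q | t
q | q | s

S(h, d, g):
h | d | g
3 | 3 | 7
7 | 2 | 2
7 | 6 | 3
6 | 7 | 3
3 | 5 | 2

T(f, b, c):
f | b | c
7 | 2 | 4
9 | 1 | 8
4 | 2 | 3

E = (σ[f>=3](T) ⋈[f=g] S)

Subexpression sizes:
  T → 3
  σ[f>=3](T) → 3
  S → 5
  (σ[f>=3](T) ⋈[f=g] S) → 1

|E| = 1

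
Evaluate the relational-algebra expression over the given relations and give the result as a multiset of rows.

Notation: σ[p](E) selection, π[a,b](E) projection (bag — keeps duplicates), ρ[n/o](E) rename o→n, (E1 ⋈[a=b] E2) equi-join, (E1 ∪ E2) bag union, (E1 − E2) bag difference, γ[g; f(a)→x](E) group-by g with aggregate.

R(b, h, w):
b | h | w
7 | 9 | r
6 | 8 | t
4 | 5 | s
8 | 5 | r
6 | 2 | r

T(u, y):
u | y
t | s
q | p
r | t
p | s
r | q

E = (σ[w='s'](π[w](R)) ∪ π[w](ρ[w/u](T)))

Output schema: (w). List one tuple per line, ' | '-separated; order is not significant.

Row counts bottom-up:
  R → 5
  π[w](R) → 5
  σ[w='s'](π[w](R)) → 1
  T → 5
  ρ[w/u](T) → 5
  π[w](ρ[w/u](T)) → 5
  (σ[w='s'](π[w](R)) ∪ π[w](ρ[w/u](T))) → 6

== RESULT ==
w
p
q
r
r
s
t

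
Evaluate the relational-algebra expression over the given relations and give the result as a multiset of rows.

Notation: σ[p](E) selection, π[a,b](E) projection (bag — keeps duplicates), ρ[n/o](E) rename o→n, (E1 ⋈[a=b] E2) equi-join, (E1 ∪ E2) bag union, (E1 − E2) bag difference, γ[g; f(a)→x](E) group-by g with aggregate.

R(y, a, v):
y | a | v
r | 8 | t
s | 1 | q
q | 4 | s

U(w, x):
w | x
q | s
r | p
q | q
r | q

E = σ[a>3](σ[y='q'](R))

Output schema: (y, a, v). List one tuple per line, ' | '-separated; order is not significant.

Subexpression sizes:
  R → 3
  σ[y='q'](R) → 1
  σ[a>3](σ[y='q'](R)) → 1

== RESULT ==
y | a | v
q | 4 | s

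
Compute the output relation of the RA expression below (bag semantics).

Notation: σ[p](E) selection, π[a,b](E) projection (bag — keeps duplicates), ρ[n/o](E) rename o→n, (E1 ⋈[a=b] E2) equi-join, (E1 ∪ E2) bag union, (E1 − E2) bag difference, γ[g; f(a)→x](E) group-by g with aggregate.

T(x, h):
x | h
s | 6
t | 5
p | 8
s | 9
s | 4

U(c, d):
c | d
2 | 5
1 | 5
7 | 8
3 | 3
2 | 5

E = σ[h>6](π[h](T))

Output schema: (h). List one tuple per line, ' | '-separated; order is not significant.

Row counts bottom-up:
  T → 5
  π[h](T) → 5
  σ[h>6](π[h](T)) → 2

== RESULT ==
h
8
9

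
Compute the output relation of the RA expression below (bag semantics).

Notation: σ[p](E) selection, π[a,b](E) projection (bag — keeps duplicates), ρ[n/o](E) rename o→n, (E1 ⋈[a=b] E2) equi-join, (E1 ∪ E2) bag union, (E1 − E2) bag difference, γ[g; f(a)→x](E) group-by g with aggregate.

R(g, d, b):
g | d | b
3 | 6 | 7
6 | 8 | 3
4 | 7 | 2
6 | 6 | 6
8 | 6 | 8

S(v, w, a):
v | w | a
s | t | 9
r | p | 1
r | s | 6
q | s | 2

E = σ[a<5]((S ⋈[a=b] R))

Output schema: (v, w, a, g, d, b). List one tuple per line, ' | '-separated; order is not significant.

Per-node cardinality:
  S → 4
  R → 5
  (S ⋈[a=b] R) → 2
  σ[a<5]((S ⋈[a=b] R)) → 1

== RESULT ==
v | w | a | g | d | b
q | s | 2 | 4 | 7 | 2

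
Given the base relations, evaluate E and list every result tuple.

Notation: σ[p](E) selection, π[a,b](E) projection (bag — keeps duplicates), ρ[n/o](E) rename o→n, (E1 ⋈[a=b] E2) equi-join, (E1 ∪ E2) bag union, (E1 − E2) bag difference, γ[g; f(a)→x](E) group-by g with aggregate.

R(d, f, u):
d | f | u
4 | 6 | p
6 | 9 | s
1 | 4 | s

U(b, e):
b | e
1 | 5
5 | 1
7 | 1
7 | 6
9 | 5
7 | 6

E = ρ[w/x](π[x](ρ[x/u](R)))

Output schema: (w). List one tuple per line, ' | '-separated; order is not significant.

Row counts bottom-up:
  R → 3
  ρ[x/u](R) → 3
  π[x](ρ[x/u](R)) → 3
  ρ[w/x](π[x](ρ[x/u](R))) → 3

== RESULT ==
w
p
s
s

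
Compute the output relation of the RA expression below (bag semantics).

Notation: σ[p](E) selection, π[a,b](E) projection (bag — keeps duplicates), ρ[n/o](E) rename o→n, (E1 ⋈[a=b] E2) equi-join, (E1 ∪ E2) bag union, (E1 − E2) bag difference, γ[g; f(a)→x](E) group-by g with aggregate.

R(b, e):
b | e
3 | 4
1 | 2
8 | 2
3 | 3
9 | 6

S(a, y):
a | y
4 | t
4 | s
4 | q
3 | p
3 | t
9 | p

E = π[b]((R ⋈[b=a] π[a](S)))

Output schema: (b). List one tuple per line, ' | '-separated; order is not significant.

Row counts bottom-up:
  R → 5
  S → 6
  π[a](S) → 6
  (R ⋈[b=a] π[a](S)) → 5
  π[b]((R ⋈[b=a] π[a](S))) → 5

== RESULT ==
b
3
3
3
3
9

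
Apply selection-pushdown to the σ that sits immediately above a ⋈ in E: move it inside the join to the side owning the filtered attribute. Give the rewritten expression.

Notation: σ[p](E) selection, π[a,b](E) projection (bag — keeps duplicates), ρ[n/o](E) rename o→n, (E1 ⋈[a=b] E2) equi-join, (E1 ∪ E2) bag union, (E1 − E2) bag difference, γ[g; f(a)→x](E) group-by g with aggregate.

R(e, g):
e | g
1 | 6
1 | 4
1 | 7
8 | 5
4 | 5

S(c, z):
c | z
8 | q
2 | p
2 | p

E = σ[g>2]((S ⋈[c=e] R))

σ filters on g, owned by the right side.
E' = (S ⋈[c=e] σ[g>2](R))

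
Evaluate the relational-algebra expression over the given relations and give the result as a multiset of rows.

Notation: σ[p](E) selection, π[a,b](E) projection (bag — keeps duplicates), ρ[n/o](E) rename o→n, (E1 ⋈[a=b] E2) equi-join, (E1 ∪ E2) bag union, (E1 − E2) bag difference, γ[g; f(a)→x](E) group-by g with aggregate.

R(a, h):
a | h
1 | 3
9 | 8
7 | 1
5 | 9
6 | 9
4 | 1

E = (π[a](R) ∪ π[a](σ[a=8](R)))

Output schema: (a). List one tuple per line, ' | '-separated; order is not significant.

Stepwise |·|:
  R → 6
  π[a](R) → 6
  R → 6
  σ[a=8](R) → 0
  π[a](σ[a=8](R)) → 0
  (π[a](R) ∪ π[a](σ[a=8](R))) → 6

== RESULT ==
a
1
4
5
6
7
9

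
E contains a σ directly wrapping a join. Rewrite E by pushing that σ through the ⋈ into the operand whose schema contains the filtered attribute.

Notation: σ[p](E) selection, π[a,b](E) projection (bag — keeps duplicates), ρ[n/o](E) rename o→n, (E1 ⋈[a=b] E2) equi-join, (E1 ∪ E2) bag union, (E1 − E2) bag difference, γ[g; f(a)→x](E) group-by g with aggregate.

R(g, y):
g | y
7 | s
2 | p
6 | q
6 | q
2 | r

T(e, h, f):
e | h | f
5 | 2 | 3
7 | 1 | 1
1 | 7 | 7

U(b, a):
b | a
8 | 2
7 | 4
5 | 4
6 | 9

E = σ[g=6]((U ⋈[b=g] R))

σ filters on g, owned by the right side.
E' = (U ⋈[b=g] σ[g=6](R))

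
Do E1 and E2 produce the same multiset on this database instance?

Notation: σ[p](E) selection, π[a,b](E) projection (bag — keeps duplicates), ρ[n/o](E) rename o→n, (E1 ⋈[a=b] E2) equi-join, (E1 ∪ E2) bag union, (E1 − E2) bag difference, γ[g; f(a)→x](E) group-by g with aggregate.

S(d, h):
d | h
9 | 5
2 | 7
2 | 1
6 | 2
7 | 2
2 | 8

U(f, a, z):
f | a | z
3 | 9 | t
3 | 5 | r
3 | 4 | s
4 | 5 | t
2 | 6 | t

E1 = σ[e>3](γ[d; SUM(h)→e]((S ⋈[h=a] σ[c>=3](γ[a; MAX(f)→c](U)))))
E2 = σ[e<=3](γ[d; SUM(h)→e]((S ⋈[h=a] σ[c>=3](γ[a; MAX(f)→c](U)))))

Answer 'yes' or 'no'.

E1 per-node cardinality:
  S → 6
  U → 5
  γ[a; MAX(f)→c](U) → 4
  σ[c>=3](γ[a; MAX(f)→c](U)) → 3
  (S ⋈[h=a] σ[c>=3](γ[a; MAX(f)→c](U))) → 1
  γ[d; SUM(h)→e]((S ⋈[h=a] σ[c>=3](γ[a; MAX(f)→c](U)))) → 1
  σ[e>3](γ[d; SUM(h)→e]((S ⋈[h=a] σ[c>=3](γ[a; MAX(f)→c](U))))) → 1
E2 per-node cardinality:
  S → 6
  U → 5
  γ[a; MAX(f)→c](U) → 4
  σ[c>=3](γ[a; MAX(f)→c](U)) → 3
  (S ⋈[h=a] σ[c>=3](γ[a; MAX(f)→c](U))) → 1
  γ[d; SUM(h)→e]((S ⋈[h=a] σ[c>=3](γ[a; MAX(f)→c](U)))) → 1
  σ[e<=3](γ[d; SUM(h)→e]((S ⋈[h=a] σ[c>=3](γ[a; MAX(f)→c](U))))) → 0

E1 result:
d | e
9 | 5
E2 result:
d | e
(0 rows)
Witness: (9, 5) appears 1× in E1 but 0× in E2.

no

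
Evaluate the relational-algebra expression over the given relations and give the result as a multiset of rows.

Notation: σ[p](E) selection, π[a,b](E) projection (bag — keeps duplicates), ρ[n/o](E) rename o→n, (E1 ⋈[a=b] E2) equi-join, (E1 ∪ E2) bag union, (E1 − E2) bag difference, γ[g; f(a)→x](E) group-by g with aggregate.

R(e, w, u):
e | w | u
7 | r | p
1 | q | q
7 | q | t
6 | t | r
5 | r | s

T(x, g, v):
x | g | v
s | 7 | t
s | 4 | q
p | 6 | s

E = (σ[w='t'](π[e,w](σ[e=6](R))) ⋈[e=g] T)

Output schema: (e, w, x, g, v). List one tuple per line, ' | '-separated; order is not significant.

Subexpression sizes:
  R → 5
  σ[e=6](R) → 1
  π[e,w](σ[e=6](R)) → 1
  σ[w='t'](π[e,w](σ[e=6](R))) → 1
  T → 3
  (σ[w='t'](π[e,w](σ[e=6](R))) ⋈[e=g] T) → 1

== RESULT ==
e | w | x | g | v
6 | t | p | 6 | s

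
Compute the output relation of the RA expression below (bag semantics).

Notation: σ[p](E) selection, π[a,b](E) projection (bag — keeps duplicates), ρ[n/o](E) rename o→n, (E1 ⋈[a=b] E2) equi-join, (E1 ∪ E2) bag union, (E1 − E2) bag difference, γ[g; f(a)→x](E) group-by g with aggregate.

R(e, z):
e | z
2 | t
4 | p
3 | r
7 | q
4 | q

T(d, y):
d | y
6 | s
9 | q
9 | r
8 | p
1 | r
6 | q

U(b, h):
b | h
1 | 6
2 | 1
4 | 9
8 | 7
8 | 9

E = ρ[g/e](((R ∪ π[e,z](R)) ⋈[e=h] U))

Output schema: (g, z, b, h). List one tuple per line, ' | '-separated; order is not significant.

Stepwise |·|:
  R → 5
  R → 5
  π[e,z](R) → 5
  (R ∪ π[e,z](R)) → 10
  U → 5
  ((R ∪ π[e,z](R)) ⋈[e=h] U) → 2
  ρ[g/e](((R ∪ π[e,z](R)) ⋈[e=h] U)) → 2

== RESULT ==
g | z | b | h
7 | q | 8 | 7
7 | q | 8 | 7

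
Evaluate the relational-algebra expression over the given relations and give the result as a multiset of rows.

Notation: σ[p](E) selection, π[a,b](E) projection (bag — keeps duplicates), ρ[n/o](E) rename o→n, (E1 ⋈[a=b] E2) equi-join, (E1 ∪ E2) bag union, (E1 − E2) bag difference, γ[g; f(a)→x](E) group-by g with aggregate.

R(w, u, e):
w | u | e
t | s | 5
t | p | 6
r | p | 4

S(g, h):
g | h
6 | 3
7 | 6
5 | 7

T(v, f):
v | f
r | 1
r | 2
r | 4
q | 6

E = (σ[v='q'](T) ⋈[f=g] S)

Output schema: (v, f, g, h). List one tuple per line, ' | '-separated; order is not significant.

Row counts bottom-up:
  T → 4
  σ[v='q'](T) → 1
  S → 3
  (σ[v='q'](T) ⋈[f=g] S) → 1

== RESULT ==
v | f | g | h
q | 6 | 6 | 3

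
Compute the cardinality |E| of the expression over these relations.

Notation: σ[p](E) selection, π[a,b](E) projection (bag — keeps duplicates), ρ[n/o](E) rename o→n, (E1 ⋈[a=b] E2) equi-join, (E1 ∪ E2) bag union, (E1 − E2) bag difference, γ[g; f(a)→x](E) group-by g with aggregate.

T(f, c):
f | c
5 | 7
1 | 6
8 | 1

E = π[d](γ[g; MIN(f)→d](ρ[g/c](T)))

Per-node cardinality:
  T → 3
  ρ[g/c](T) → 3
  γ[g; MIN(f)→d](ρ[g/c](T)) → 3
  π[d](γ[g; MIN(f)→d](ρ[g/c](T))) → 3

|E| = 3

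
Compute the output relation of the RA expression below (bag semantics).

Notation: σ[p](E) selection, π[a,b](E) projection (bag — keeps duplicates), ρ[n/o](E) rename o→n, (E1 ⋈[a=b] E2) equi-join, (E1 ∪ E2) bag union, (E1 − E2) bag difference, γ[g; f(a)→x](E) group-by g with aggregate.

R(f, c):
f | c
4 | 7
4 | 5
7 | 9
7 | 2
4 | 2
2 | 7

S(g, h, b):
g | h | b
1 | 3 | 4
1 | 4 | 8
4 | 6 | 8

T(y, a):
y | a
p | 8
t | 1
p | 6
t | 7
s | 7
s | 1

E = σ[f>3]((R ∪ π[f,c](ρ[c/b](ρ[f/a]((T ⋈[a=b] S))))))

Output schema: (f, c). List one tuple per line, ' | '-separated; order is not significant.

Row counts bottom-up:
  R → 6
  T → 6
  S → 3
  (T ⋈[a=b] S) → 2
  ρ[f/a]((T ⋈[a=b] S)) → 2
  ρ[c/b](ρ[f/a]((T ⋈[a=b] S))) → 2
  π[f,c](ρ[c/b](ρ[f/a]((T ⋈[a=b] S)))) → 2
  (R ∪ π[f,c](ρ[c/b](ρ[f/a]((T ⋈[a=b] S))))) → 8
  σ[f>3]((R ∪ π[f,c](ρ[c/b](ρ[f/a]((T ⋈[a=b] S)))))) → 7

== RESULT ==
f | c
4 | 2
4 | 5
4 | 7
7 | 2
7 | 9
8 | 8
8 | 8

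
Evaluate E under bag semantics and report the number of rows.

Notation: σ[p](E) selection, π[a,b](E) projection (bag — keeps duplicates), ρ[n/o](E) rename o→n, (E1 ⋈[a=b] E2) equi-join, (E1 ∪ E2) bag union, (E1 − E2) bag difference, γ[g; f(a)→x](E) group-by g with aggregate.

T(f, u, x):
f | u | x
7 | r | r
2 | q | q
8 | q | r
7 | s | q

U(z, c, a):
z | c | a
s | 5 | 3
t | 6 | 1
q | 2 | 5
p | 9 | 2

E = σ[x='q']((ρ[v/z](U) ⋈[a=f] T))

Subexpression sizes:
  U → 4
  ρ[v/z](U) → 4
  T → 4
  (ρ[v/z](U) ⋈[a=f] T) → 1
  σ[x='q']((ρ[v/z](U) ⋈[a=f] T)) → 1

|E| = 1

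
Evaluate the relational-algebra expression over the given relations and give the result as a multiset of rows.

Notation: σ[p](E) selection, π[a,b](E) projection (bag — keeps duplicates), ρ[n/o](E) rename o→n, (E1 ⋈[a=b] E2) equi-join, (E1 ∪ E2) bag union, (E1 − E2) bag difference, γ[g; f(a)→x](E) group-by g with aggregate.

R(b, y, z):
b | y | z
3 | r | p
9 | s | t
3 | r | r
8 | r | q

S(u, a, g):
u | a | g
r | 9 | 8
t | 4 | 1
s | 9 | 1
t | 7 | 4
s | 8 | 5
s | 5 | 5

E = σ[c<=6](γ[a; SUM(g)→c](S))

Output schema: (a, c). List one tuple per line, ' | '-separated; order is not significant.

Subexpression sizes:
  S → 6
  γ[a; SUM(g)→c](S) → 5
  σ[c<=6](γ[a; SUM(g)→c](S)) → 4

== RESULT ==
a | c
4 | 1
5 | 5
7 | 4
8 | 5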